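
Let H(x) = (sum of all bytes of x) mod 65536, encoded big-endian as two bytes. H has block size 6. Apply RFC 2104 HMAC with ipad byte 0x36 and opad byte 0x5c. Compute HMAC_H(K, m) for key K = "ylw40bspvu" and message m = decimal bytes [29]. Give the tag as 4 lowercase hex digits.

Key "ylw40bspvu" = 79 6c 77 34 30 62 73 70 76 75 is 10 bytes > B = 6, so hash it first: H(key) = 03 f0, then zero-pad to 6 bytes: K' = 03 f0 00 00 00 00.
K' ⊕ ipad = 35 c6 36 36 36 36.  K' ⊕ opad = 5f ac 5c 5c 5c 5c.
Inner input = (K'⊕ipad) ∥ m = 35 c6 36 36 36 36 ∥ 1d.
Inner hash: sum = 53+198+54+54+54+54+29 = 496 → 01 f0.
Outer input = (K'⊕opad) ∥ inner = 5f ac 5c 5c 5c 5c ∥ 01 f0.
Outer hash (tag): sum = 95+172+92+92+92+92+1+240 = 876 → 03 6c.

036c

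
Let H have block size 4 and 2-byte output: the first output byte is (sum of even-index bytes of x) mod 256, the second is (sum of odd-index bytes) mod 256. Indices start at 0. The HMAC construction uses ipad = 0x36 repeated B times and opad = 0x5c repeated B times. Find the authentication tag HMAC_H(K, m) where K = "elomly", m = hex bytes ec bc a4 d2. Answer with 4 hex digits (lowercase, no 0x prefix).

b492

Key "elomly" = 65 6c 6f 6d 6c 79 is 6 bytes > B = 4, so hash it first: H(key) = 40 52, then zero-pad to 4 bytes: K' = 40 52 00 00.
K' ⊕ ipad = 76 64 36 36.  K' ⊕ opad = 1c 0e 5c 5c.
Inner input = (K'⊕ipad) ∥ m = 76 64 36 36 ∥ ec bc a4 d2.
Inner hash: even-index sum = 572 mod 256 = 60; odd-index sum = 552 mod 256 = 40 → 3c 28.
Outer input = (K'⊕opad) ∥ inner = 1c 0e 5c 5c ∥ 3c 28.
Outer hash (tag): even-index sum = 180 mod 256 = 180; odd-index sum = 146 mod 256 = 146 → b4 92.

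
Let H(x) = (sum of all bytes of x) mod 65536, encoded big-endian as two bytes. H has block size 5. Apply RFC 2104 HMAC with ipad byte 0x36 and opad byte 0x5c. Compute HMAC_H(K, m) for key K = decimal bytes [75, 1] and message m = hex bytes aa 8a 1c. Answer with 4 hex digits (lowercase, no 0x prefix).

Key decimal bytes [75, 1] = 4b 01 is 2 bytes ≤ B = 5; zero-pad to 5 bytes: K' = 4b 01 00 00 00.
K' ⊕ ipad = 7d 37 36 36 36.  K' ⊕ opad = 17 5d 5c 5c 5c.
Inner input = (K'⊕ipad) ∥ m = 7d 37 36 36 36 ∥ aa 8a 1c.
Inner hash: sum = 125+55+54+54+54+170+138+28 = 678 → 02 a6.
Outer input = (K'⊕opad) ∥ inner = 17 5d 5c 5c 5c ∥ 02 a6.
Outer hash (tag): sum = 23+93+92+92+92+2+166 = 560 → 02 30.

0230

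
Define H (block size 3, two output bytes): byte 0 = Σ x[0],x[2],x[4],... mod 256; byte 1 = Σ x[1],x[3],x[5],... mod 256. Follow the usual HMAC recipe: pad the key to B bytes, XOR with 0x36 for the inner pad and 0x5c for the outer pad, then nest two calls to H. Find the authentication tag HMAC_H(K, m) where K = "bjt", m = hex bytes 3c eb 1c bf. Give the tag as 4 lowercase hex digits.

Key "bjt" = 62 6a 74 is exactly B = 3 bytes: K' = 62 6a 74.
K' ⊕ ipad = 54 5c 42.  K' ⊕ opad = 3e 36 28.
Inner input = (K'⊕ipad) ∥ m = 54 5c 42 ∥ 3c eb 1c bf.
Inner hash: even-index sum = 576 mod 256 = 64; odd-index sum = 180 mod 256 = 180 → 40 b4.
Outer input = (K'⊕opad) ∥ inner = 3e 36 28 ∥ 40 b4.
Outer hash (tag): even-index sum = 282 mod 256 = 26; odd-index sum = 118 mod 256 = 118 → 1a 76.

1a76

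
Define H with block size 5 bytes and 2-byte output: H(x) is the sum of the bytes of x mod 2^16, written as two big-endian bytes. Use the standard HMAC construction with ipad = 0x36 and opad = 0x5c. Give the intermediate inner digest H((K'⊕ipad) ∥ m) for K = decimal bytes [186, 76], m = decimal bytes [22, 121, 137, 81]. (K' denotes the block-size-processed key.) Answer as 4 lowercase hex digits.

Key decimal bytes [186, 76] = ba 4c is 2 bytes ≤ B = 5; zero-pad to 5 bytes: K' = ba 4c 00 00 00.
K' ⊕ ipad = 8c 7a 36 36 36.
Inner input = 8c 7a 36 36 36 ∥ 16 79 89 51.
Inner hash: sum = 140+122+54+54+54+22+121+137+81 = 785 → 03 11.

0311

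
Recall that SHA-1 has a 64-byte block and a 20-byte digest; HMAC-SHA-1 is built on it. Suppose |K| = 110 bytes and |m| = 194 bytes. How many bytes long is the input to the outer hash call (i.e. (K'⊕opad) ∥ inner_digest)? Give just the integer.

Key is 110 > 64 bytes, so it is hashed to 20 bytes then zero-padded to 64: |K'| = 64.
Outer input = (K'⊕opad) ∥ H(inner) → 64 + 20 = 84 bytes.

84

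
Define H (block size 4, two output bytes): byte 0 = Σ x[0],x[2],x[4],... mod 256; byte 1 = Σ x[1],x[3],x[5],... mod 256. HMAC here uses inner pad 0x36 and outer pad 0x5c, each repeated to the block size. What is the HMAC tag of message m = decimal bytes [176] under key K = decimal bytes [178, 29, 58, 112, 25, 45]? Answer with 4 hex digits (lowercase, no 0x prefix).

Key decimal bytes [178, 29, 58, 112, 25, 45] = b2 1d 3a 70 19 2d is 6 bytes > B = 4, so hash it first: H(key) = 05 ba, then zero-pad to 4 bytes: K' = 05 ba 00 00.
K' ⊕ ipad = 33 8c 36 36.  K' ⊕ opad = 59 e6 5c 5c.
Inner input = (K'⊕ipad) ∥ m = 33 8c 36 36 ∥ b0.
Inner hash: even-index sum = 281 mod 256 = 25; odd-index sum = 194 mod 256 = 194 → 19 c2.
Outer input = (K'⊕opad) ∥ inner = 59 e6 5c 5c ∥ 19 c2.
Outer hash (tag): even-index sum = 206 mod 256 = 206; odd-index sum = 516 mod 256 = 4 → ce 04.

ce04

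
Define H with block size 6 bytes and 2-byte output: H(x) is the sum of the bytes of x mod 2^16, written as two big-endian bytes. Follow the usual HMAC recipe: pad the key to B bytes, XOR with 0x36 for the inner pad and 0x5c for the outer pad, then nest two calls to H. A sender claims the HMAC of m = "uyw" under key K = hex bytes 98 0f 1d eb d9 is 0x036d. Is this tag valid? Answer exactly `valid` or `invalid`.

Key hex bytes 98 0f 1d eb d9 is 5 bytes ≤ B = 6; zero-pad to 6 bytes: K' = 98 0f 1d eb d9 00.
K' ⊕ ipad = ae 39 2b dd ef 36; K' ⊕ opad = c4 53 41 b7 85 5c.
Inner hash: sum = 174+57+43+221+239+54+117+121+119 = 1145 → 04 79.
Outer hash (recomputed tag): sum = 196+83+65+183+133+92+4+121 = 877 → 03 6d.
Recomputed tag = 036d; claimed = 036d → match.

valid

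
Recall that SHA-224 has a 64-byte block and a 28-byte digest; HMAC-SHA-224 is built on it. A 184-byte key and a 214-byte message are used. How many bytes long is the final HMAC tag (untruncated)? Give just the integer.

The tag is one SHA-224 digest: 28 bytes.

28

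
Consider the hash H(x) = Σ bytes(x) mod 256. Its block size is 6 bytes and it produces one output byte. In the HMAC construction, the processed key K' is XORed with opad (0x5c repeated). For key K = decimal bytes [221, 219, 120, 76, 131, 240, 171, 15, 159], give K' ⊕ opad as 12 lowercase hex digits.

Key decimal bytes [221, 219, 120, 76, 131, 240, 171, 15, 159] = dd db 78 4c 83 f0 ab 0f 9f is 9 bytes > B = 6, so hash it first: H(key) = 48, then zero-pad to 6 bytes: K' = 48 00 00 00 00 00.
XOR each byte with 0x5c: 48⊕5c=14, 00⊕5c=5c, 00⊕5c=5c, 00⊕5c=5c, 00⊕5c=5c, 00⊕5c=5c.

145c5c5c5c5c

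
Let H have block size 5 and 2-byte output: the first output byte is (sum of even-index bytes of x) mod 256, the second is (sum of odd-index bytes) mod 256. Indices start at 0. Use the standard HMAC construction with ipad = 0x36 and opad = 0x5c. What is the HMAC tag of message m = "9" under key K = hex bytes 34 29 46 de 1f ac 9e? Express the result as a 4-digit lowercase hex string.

17b8

Key hex bytes 34 29 46 de 1f ac 9e is 7 bytes > B = 5, so hash it first: H(key) = 37 b3, then zero-pad to 5 bytes: K' = 37 b3 00 00 00.
K' ⊕ ipad = 01 85 36 36 36.  K' ⊕ opad = 6b ef 5c 5c 5c.
Inner input = (K'⊕ipad) ∥ m = 01 85 36 36 36 ∥ 39.
Inner hash: even-index sum = 109 mod 256 = 109; odd-index sum = 244 mod 256 = 244 → 6d f4.
Outer input = (K'⊕opad) ∥ inner = 6b ef 5c 5c 5c ∥ 6d f4.
Outer hash (tag): even-index sum = 535 mod 256 = 23; odd-index sum = 440 mod 256 = 184 → 17 b8.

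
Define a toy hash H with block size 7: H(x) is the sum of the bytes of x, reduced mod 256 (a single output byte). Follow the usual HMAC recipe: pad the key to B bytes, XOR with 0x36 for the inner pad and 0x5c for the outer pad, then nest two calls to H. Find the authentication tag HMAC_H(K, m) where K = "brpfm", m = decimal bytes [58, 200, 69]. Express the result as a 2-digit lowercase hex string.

Key "brpfm" = 62 72 70 66 6d is 5 bytes ≤ B = 7; zero-pad to 7 bytes: K' = 62 72 70 66 6d 00 00.
K' ⊕ ipad = 54 44 46 50 5b 36 36.  K' ⊕ opad = 3e 2e 2c 3a 31 5c 5c.
Inner input = (K'⊕ipad) ∥ m = 54 44 46 50 5b 36 36 ∥ 3a c8 45.
Inner hash: sum = 84+68+70+80+91+54+54+58+200+69 = 828; mod 256 = 60 → 3c.
Outer input = (K'⊕opad) ∥ inner = 3e 2e 2c 3a 31 5c 5c ∥ 3c.
Outer hash (tag): sum = 62+46+44+58+49+92+92+60 = 503; mod 256 = 247 → f7.

f7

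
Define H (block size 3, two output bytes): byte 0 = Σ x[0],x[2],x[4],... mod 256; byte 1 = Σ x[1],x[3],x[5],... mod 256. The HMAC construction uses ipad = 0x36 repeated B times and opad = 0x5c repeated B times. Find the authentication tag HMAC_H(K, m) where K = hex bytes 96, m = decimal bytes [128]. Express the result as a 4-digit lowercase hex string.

Key hex bytes 96 is 1 byte ≤ B = 3; zero-pad to 3 bytes: K' = 96 00 00.
K' ⊕ ipad = a0 36 36.  K' ⊕ opad = ca 5c 5c.
Inner input = (K'⊕ipad) ∥ m = a0 36 36 ∥ 80.
Inner hash: even-index sum = 214 mod 256 = 214; odd-index sum = 182 mod 256 = 182 → d6 b6.
Outer input = (K'⊕opad) ∥ inner = ca 5c 5c ∥ d6 b6.
Outer hash (tag): even-index sum = 476 mod 256 = 220; odd-index sum = 306 mod 256 = 50 → dc 32.

dc32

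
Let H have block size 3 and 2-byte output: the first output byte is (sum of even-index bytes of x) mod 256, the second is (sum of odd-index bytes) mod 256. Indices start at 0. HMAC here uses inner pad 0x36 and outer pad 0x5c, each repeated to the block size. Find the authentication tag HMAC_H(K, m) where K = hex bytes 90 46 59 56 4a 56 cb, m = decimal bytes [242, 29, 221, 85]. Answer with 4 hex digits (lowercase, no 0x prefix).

911e

Key hex bytes 90 46 59 56 4a 56 cb is 7 bytes > B = 3, so hash it first: H(key) = fe f2, then zero-pad to 3 bytes: K' = fe f2 00.
K' ⊕ ipad = c8 c4 36.  K' ⊕ opad = a2 ae 5c.
Inner input = (K'⊕ipad) ∥ m = c8 c4 36 ∥ f2 1d dd 55.
Inner hash: even-index sum = 368 mod 256 = 112; odd-index sum = 659 mod 256 = 147 → 70 93.
Outer input = (K'⊕opad) ∥ inner = a2 ae 5c ∥ 70 93.
Outer hash (tag): even-index sum = 401 mod 256 = 145; odd-index sum = 286 mod 256 = 30 → 91 1e.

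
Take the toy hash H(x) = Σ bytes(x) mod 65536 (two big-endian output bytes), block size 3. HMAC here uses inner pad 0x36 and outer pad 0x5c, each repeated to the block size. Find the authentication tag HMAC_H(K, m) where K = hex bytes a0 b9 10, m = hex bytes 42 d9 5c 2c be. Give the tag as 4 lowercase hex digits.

02dc

Key hex bytes a0 b9 10 is exactly B = 3 bytes: K' = a0 b9 10.
K' ⊕ ipad = 96 8f 26.  K' ⊕ opad = fc e5 4c.
Inner input = (K'⊕ipad) ∥ m = 96 8f 26 ∥ 42 d9 5c 2c be.
Inner hash: sum = 150+143+38+66+217+92+44+190 = 940 → 03 ac.
Outer input = (K'⊕opad) ∥ inner = fc e5 4c ∥ 03 ac.
Outer hash (tag): sum = 252+229+76+3+172 = 732 → 02 dc.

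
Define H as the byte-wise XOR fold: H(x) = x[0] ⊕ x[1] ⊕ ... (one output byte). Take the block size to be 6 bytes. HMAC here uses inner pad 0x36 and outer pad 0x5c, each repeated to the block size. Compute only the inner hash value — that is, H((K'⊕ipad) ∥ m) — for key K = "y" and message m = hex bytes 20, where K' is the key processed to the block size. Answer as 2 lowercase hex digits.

Key "y" = 79 is 1 byte ≤ B = 6; zero-pad to 6 bytes: K' = 79 00 00 00 00 00.
K' ⊕ ipad = 4f 36 36 36 36 36.
Inner input = 4f 36 36 36 36 36 ∥ 20.
Inner hash: XOR 4f⊕36⊕36⊕36⊕36⊕36⊕20 = 59.

59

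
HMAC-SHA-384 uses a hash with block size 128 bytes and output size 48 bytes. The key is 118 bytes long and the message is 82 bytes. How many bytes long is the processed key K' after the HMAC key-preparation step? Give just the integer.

Key is 118 ≤ 128 bytes, zero-padded: |K'| = 128.

128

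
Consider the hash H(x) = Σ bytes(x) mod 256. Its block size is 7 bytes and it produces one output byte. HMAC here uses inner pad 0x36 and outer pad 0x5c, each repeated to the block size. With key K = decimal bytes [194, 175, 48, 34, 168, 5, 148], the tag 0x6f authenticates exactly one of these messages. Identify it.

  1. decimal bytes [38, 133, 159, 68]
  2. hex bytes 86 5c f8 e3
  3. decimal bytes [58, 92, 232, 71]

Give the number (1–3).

Key decimal bytes [194, 175, 48, 34, 168, 5, 148] = c2 af 30 22 a8 05 94 is exactly B = 7 bytes: K' = c2 af 30 22 a8 05 94.
K' ⊕ ipad = f4 99 06 14 9e 33 a2; K' ⊕ opad = 9e f3 6c 7e f4 59 c8.
m1: inner = H(f4 99 06 14 9e 33 a2 26 85 9f 44) = a8; tag = H(9e f3 6c 7e f4 59 c8 a8) = 38
m2: inner = H(f4 99 06 14 9e 33 a2 86 5c f8 e3) = d7; tag = H(9e f3 6c 7e f4 59 c8 d7) = 67
m3: inner = H(f4 99 06 14 9e 33 a2 3a 5c e8 47) = df; tag = H(9e f3 6c 7e f4 59 c8 df) = 6f ← matches

3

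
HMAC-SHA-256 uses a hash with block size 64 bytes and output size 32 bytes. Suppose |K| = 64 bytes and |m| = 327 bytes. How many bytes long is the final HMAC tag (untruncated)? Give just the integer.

The tag is one SHA-256 digest: 32 bytes.

32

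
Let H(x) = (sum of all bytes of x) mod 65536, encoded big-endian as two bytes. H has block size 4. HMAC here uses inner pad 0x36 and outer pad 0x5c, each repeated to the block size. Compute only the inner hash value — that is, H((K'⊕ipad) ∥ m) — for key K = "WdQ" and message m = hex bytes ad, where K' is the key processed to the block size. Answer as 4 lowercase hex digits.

Key "WdQ" = 57 64 51 is 3 bytes ≤ B = 4; zero-pad to 4 bytes: K' = 57 64 51 00.
K' ⊕ ipad = 61 52 67 36.
Inner input = 61 52 67 36 ∥ ad.
Inner hash: sum = 97+82+103+54+173 = 509 → 01 fd.

01fd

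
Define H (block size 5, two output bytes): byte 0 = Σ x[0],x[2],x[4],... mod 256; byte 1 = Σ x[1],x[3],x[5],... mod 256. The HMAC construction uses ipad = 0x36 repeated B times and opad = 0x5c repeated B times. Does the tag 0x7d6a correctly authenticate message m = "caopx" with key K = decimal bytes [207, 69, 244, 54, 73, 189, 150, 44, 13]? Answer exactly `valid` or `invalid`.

Key decimal bytes [207, 69, 244, 54, 73, 189, 150, 44, 13] = cf 45 f4 36 49 bd 96 2c 0d is 9 bytes > B = 5, so hash it first: H(key) = af 64, then zero-pad to 5 bytes: K' = af 64 00 00 00.
K' ⊕ ipad = 99 52 36 36 36; K' ⊕ opad = f3 38 5c 5c 5c.
Inner hash: even-index sum = 470 mod 256 = 214; odd-index sum = 466 mod 256 = 210 → d6 d2.
Outer hash (recomputed tag): even-index sum = 637 mod 256 = 125; odd-index sum = 362 mod 256 = 106 → 7d 6a.
Recomputed tag = 7d6a; claimed = 7d6a → match.

valid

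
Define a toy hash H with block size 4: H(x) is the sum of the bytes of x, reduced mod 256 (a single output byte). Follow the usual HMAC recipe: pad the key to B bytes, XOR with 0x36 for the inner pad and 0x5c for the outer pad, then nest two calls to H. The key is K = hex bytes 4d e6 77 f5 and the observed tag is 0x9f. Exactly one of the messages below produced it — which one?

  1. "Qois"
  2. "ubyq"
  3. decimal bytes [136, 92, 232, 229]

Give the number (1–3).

Key hex bytes 4d e6 77 f5 is exactly B = 4 bytes: K' = 4d e6 77 f5.
K' ⊕ ipad = 7b d0 41 c3; K' ⊕ opad = 11 ba 2b a9.
m1: inner = H(7b d0 41 c3 51 6f 69 73) = eb; tag = H(11 ba 2b a9 eb) = 8a
m2: inner = H(7b d0 41 c3 75 62 79 71) = 10; tag = H(11 ba 2b a9 10) = af
m3: inner = H(7b d0 41 c3 88 5c e8 e5) = 00; tag = H(11 ba 2b a9 00) = 9f ← matches

3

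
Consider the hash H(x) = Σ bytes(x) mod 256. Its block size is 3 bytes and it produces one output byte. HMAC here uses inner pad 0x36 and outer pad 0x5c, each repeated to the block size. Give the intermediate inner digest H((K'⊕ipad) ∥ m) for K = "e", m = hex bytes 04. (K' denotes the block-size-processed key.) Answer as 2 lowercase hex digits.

c3

Key "e" = 65 is 1 byte ≤ B = 3; zero-pad to 3 bytes: K' = 65 00 00.
K' ⊕ ipad = 53 36 36.
Inner input = 53 36 36 ∥ 04.
Inner hash: sum = 83+54+54+4 = 195 → c3.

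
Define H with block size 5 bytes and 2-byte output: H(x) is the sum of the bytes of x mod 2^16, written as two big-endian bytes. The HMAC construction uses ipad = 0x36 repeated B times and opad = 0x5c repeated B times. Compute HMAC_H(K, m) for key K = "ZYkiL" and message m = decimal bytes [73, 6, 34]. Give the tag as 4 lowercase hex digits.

Key "ZYkiL" = 5a 59 6b 69 4c is exactly B = 5 bytes: K' = 5a 59 6b 69 4c.
K' ⊕ ipad = 6c 6f 5d 5f 7a.  K' ⊕ opad = 06 05 37 35 10.
Inner input = (K'⊕ipad) ∥ m = 6c 6f 5d 5f 7a ∥ 49 06 22.
Inner hash: sum = 108+111+93+95+122+73+6+34 = 642 → 02 82.
Outer input = (K'⊕opad) ∥ inner = 06 05 37 35 10 ∥ 02 82.
Outer hash (tag): sum = 6+5+55+53+16+2+130 = 267 → 01 0b.

010b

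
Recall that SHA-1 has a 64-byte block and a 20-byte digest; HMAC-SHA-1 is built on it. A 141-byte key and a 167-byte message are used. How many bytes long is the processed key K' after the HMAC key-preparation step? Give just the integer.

Key is 141 > 64 bytes, so it is hashed to 20 bytes then zero-padded to 64: |K'| = 64.

64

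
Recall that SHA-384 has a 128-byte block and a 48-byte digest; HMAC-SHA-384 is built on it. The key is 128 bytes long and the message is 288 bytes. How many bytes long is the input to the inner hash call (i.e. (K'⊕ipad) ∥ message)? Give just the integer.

Key is 128 ≤ 128 bytes, zero-padded: |K'| = 128.
Inner input = (K'⊕ipad) ∥ m → 128 + 288 = 416 bytes.

416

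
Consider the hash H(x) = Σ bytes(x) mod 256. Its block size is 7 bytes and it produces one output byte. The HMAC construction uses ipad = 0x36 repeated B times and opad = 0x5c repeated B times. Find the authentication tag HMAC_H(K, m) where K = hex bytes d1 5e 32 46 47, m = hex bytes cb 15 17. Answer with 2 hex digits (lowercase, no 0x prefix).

Key hex bytes d1 5e 32 46 47 is 5 bytes ≤ B = 7; zero-pad to 7 bytes: K' = d1 5e 32 46 47 00 00.
K' ⊕ ipad = e7 68 04 70 71 36 36.  K' ⊕ opad = 8d 02 6e 1a 1b 5c 5c.
Inner input = (K'⊕ipad) ∥ m = e7 68 04 70 71 36 36 ∥ cb 15 17.
Inner hash: sum = 231+104+4+112+113+54+54+203+21+23 = 919; mod 256 = 151 → 97.
Outer input = (K'⊕opad) ∥ inner = 8d 02 6e 1a 1b 5c 5c ∥ 97.
Outer hash (tag): sum = 141+2+110+26+27+92+92+151 = 641; mod 256 = 129 → 81.

81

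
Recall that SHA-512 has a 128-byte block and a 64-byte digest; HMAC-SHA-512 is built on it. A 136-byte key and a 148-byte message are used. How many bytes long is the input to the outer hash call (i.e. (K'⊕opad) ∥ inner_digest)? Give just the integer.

192

Key is 136 > 128 bytes, so it is hashed to 64 bytes then zero-padded to 128: |K'| = 128.
Outer input = (K'⊕opad) ∥ H(inner) → 128 + 64 = 192 bytes.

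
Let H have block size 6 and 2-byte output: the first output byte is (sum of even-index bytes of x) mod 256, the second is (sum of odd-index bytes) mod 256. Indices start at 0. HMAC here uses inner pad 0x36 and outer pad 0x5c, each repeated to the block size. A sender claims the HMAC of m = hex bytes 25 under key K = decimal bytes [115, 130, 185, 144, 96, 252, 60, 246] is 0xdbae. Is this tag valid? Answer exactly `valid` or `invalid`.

valid

Key decimal bytes [115, 130, 185, 144, 96, 252, 60, 246] = 73 82 b9 90 60 fc 3c f6 is 8 bytes > B = 6, so hash it first: H(key) = c8 04, then zero-pad to 6 bytes: K' = c8 04 00 00 00 00.
K' ⊕ ipad = fe 32 36 36 36 36; K' ⊕ opad = 94 58 5c 5c 5c 5c.
Inner hash: even-index sum = 399 mod 256 = 143; odd-index sum = 158 mod 256 = 158 → 8f 9e.
Outer hash (recomputed tag): even-index sum = 475 mod 256 = 219; odd-index sum = 430 mod 256 = 174 → db ae.
Recomputed tag = dbae; claimed = dbae → match.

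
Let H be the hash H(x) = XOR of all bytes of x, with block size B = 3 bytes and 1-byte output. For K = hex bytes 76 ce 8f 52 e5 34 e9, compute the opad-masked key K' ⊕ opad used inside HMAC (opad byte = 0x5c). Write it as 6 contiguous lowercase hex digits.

Key hex bytes 76 ce 8f 52 e5 34 e9 is 7 bytes > B = 3, so hash it first: H(key) = 5d, then zero-pad to 3 bytes: K' = 5d 00 00.
XOR each byte with 0x5c: 5d⊕5c=01, 00⊕5c=5c, 00⊕5c=5c.

015c5c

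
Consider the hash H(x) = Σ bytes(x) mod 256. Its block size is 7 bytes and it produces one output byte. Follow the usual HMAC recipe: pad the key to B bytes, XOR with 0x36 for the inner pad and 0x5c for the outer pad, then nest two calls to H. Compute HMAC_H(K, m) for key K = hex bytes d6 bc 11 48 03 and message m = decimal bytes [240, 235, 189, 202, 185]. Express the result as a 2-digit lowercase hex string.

Key hex bytes d6 bc 11 48 03 is 5 bytes ≤ B = 7; zero-pad to 7 bytes: K' = d6 bc 11 48 03 00 00.
K' ⊕ ipad = e0 8a 27 7e 35 36 36.  K' ⊕ opad = 8a e0 4d 14 5f 5c 5c.
Inner input = (K'⊕ipad) ∥ m = e0 8a 27 7e 35 36 36 ∥ f0 eb bd ca b9.
Inner hash: sum = 224+138+39+126+53+54+54+240+235+189+202+185 = 1739; mod 256 = 203 → cb.
Outer input = (K'⊕opad) ∥ inner = 8a e0 4d 14 5f 5c 5c ∥ cb.
Outer hash (tag): sum = 138+224+77+20+95+92+92+203 = 941; mod 256 = 173 → ad.

ad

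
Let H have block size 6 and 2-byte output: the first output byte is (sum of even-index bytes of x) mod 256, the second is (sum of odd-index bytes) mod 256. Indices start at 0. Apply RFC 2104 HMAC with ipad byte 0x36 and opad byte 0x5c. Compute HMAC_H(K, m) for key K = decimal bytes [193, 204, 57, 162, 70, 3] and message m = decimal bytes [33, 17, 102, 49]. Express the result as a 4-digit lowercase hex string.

19f2

Key decimal bytes [193, 204, 57, 162, 70, 3] = c1 cc 39 a2 46 03 is exactly B = 6 bytes: K' = c1 cc 39 a2 46 03.
K' ⊕ ipad = f7 fa 0f 94 70 35.  K' ⊕ opad = 9d 90 65 fe 1a 5f.
Inner input = (K'⊕ipad) ∥ m = f7 fa 0f 94 70 35 ∥ 21 11 66 31.
Inner hash: even-index sum = 509 mod 256 = 253; odd-index sum = 517 mod 256 = 5 → fd 05.
Outer input = (K'⊕opad) ∥ inner = 9d 90 65 fe 1a 5f ∥ fd 05.
Outer hash (tag): even-index sum = 537 mod 256 = 25; odd-index sum = 498 mod 256 = 242 → 19 f2.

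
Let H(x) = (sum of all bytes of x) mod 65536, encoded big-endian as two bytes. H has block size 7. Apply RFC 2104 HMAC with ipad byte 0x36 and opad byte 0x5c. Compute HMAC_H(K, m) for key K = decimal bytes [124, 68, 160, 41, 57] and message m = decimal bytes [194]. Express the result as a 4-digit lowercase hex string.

Key decimal bytes [124, 68, 160, 41, 57] = 7c 44 a0 29 39 is 5 bytes ≤ B = 7; zero-pad to 7 bytes: K' = 7c 44 a0 29 39 00 00.
K' ⊕ ipad = 4a 72 96 1f 0f 36 36.  K' ⊕ opad = 20 18 fc 75 65 5c 5c.
Inner input = (K'⊕ipad) ∥ m = 4a 72 96 1f 0f 36 36 ∥ c2.
Inner hash: sum = 74+114+150+31+15+54+54+194 = 686 → 02 ae.
Outer input = (K'⊕opad) ∥ inner = 20 18 fc 75 65 5c 5c ∥ 02 ae.
Outer hash (tag): sum = 32+24+252+117+101+92+92+2+174 = 886 → 03 76.

0376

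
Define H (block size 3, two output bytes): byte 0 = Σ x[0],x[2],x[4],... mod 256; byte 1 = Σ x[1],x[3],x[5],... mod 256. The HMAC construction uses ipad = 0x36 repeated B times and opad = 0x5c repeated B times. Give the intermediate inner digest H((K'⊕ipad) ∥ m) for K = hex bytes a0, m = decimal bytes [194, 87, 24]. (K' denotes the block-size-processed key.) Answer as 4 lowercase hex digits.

Key hex bytes a0 is 1 byte ≤ B = 3; zero-pad to 3 bytes: K' = a0 00 00.
K' ⊕ ipad = 96 36 36.
Inner input = 96 36 36 ∥ c2 57 18.
Inner hash: even-index sum = 291 mod 256 = 35; odd-index sum = 272 mod 256 = 16 → 23 10.

2310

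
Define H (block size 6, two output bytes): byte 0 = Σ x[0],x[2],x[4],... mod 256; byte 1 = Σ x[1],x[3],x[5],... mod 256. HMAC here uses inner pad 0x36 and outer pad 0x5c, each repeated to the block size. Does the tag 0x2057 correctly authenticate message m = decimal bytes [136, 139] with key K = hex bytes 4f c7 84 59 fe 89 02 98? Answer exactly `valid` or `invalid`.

invalid

Key hex bytes 4f c7 84 59 fe 89 02 98 is 8 bytes > B = 6, so hash it first: H(key) = d3 41, then zero-pad to 6 bytes: K' = d3 41 00 00 00 00.
K' ⊕ ipad = e5 77 36 36 36 36; K' ⊕ opad = 8f 1d 5c 5c 5c 5c.
Inner hash: even-index sum = 473 mod 256 = 217; odd-index sum = 366 mod 256 = 110 → d9 6e.
Outer hash (recomputed tag): even-index sum = 544 mod 256 = 32; odd-index sum = 323 mod 256 = 67 → 20 43.
Recomputed tag = 2043; claimed = 2057 → mismatch.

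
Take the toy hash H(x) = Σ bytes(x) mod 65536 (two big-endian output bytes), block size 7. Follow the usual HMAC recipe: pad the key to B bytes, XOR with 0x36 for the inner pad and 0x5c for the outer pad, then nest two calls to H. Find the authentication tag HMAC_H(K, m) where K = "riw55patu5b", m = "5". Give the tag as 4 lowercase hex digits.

Key "riw55patu5b" = 72 69 77 35 35 70 61 74 75 35 62 is 11 bytes > B = 7, so hash it first: H(key) = 04 0d, then zero-pad to 7 bytes: K' = 04 0d 00 00 00 00 00.
K' ⊕ ipad = 32 3b 36 36 36 36 36.  K' ⊕ opad = 58 51 5c 5c 5c 5c 5c.
Inner input = (K'⊕ipad) ∥ m = 32 3b 36 36 36 36 36 ∥ 35.
Inner hash: sum = 50+59+54+54+54+54+54+53 = 432 → 01 b0.
Outer input = (K'⊕opad) ∥ inner = 58 51 5c 5c 5c 5c 5c ∥ 01 b0.
Outer hash (tag): sum = 88+81+92+92+92+92+92+1+176 = 806 → 03 26.

0326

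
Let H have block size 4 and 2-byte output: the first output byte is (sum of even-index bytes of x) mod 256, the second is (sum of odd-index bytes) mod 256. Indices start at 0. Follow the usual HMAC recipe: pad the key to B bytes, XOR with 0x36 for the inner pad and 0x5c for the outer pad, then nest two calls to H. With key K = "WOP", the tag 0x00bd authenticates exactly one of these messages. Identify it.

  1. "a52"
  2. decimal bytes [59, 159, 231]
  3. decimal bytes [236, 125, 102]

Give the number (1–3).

Key "WOP" = 57 4f 50 is 3 bytes ≤ B = 4; zero-pad to 4 bytes: K' = 57 4f 50 00.
K' ⊕ ipad = 61 79 66 36; K' ⊕ opad = 0b 13 0c 5c.
m1: inner = H(61 79 66 36 61 35 32) = 5a e4; tag = H(0b 13 0c 5c 5a e4) = 7153
m2: inner = H(61 79 66 36 3b 9f e7) = e9 4e; tag = H(0b 13 0c 5c e9 4e) = 00bd ← matches
m3: inner = H(61 79 66 36 ec 7d 66) = 19 2c; tag = H(0b 13 0c 5c 19 2c) = 309b

2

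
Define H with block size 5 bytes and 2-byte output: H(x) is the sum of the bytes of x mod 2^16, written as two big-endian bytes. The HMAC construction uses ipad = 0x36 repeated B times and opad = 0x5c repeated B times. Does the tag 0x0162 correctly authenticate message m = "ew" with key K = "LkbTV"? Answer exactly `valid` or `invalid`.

valid

Key "LkbTV" = 4c 6b 62 54 56 is exactly B = 5 bytes: K' = 4c 6b 62 54 56.
K' ⊕ ipad = 7a 5d 54 62 60; K' ⊕ opad = 10 37 3e 08 0a.
Inner hash: sum = 122+93+84+98+96+101+119 = 713 → 02 c9.
Outer hash (recomputed tag): sum = 16+55+62+8+10+2+201 = 354 → 01 62.
Recomputed tag = 0162; claimed = 0162 → match.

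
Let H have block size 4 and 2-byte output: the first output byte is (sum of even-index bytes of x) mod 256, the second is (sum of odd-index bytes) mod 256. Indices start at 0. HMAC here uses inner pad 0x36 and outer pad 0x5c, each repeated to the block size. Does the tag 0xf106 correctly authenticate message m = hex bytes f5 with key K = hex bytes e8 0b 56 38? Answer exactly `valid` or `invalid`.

valid

Key hex bytes e8 0b 56 38 is exactly B = 4 bytes: K' = e8 0b 56 38.
K' ⊕ ipad = de 3d 60 0e; K' ⊕ opad = b4 57 0a 64.
Inner hash: even-index sum = 563 mod 256 = 51; odd-index sum = 75 mod 256 = 75 → 33 4b.
Outer hash (recomputed tag): even-index sum = 241 mod 256 = 241; odd-index sum = 262 mod 256 = 6 → f1 06.
Recomputed tag = f106; claimed = f106 → match.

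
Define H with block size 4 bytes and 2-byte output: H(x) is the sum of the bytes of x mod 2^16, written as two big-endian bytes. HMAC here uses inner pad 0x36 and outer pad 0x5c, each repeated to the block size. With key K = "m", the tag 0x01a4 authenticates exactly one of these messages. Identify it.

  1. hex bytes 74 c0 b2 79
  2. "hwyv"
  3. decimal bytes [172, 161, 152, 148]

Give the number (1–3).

1

Key "m" = 6d is 1 byte ≤ B = 4; zero-pad to 4 bytes: K' = 6d 00 00 00.
K' ⊕ ipad = 5b 36 36 36; K' ⊕ opad = 31 5c 5c 5c.
m1: inner = H(5b 36 36 36 74 c0 b2 79) = 03 5c; tag = H(31 5c 5c 5c 03 5c) = 01a4 ← matches
m2: inner = H(5b 36 36 36 68 77 79 76) = 02 cb; tag = H(31 5c 5c 5c 02 cb) = 0212
m3: inner = H(5b 36 36 36 ac a1 98 94) = 03 76; tag = H(31 5c 5c 5c 03 76) = 01be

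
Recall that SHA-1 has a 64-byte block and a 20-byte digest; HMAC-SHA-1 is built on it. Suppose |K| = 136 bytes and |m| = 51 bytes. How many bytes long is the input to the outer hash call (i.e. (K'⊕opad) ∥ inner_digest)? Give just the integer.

84

Key is 136 > 64 bytes, so it is hashed to 20 bytes then zero-padded to 64: |K'| = 64.
Outer input = (K'⊕opad) ∥ H(inner) → 64 + 20 = 84 bytes.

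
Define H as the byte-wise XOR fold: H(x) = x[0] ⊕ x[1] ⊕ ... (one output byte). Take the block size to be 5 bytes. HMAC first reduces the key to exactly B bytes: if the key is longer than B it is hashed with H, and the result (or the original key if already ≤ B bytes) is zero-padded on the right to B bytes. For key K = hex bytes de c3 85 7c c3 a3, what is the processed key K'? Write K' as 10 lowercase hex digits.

8400000000

|K| = 6 > B = 5, so first hash the key.
H(K): XOR de⊕c3⊕85⊕7c⊕c3⊕a3 = 84.
Zero-pad H(K) = 84 to 5 bytes: K' = 84 00 00 00 00.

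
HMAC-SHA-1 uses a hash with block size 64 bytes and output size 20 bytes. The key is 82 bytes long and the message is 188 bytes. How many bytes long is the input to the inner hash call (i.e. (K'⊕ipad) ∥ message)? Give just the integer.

252

Key is 82 > 64 bytes, so it is hashed to 20 bytes then zero-padded to 64: |K'| = 64.
Inner input = (K'⊕ipad) ∥ m → 64 + 188 = 252 bytes.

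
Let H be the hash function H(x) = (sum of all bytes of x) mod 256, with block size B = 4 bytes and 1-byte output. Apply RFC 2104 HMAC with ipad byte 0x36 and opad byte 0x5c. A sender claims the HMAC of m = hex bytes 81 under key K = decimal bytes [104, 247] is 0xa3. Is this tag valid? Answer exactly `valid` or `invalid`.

valid

Key decimal bytes [104, 247] = 68 f7 is 2 bytes ≤ B = 4; zero-pad to 4 bytes: K' = 68 f7 00 00.
K' ⊕ ipad = 5e c1 36 36; K' ⊕ opad = 34 ab 5c 5c.
Inner hash: sum = 94+193+54+54+129 = 524; mod 256 = 12 → 0c.
Outer hash (recomputed tag): sum = 52+171+92+92+12 = 419; mod 256 = 163 → a3.
Recomputed tag = a3; claimed = a3 → match.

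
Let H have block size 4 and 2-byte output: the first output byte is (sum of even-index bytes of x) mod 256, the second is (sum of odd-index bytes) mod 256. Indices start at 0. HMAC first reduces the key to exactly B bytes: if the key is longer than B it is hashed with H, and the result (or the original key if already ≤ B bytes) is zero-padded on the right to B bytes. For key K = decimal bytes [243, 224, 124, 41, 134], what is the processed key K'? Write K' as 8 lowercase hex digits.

f5090000

|K| = 5 > B = 4, so first hash the key.
H(K): even-index sum = 501 mod 256 = 245; odd-index sum = 265 mod 256 = 9 → f5 09.
Zero-pad H(K) = f5 09 to 4 bytes: K' = f5 09 00 00.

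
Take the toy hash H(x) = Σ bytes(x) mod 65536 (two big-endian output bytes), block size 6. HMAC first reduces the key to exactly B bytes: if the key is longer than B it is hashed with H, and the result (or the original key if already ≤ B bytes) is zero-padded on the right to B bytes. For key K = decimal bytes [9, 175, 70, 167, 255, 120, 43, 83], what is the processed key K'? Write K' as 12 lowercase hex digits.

039a00000000

|K| = 8 > B = 6, so first hash the key.
H(K): sum = 9+175+70+167+255+120+43+83 = 922 → 03 9a.
Zero-pad H(K) = 03 9a to 6 bytes: K' = 03 9a 00 00 00 00.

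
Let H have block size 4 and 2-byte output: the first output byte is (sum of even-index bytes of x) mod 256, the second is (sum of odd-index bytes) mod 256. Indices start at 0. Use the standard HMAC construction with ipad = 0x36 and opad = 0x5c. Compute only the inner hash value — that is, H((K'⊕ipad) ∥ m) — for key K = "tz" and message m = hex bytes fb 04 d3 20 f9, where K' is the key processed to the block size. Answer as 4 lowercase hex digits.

Key "tz" = 74 7a is 2 bytes ≤ B = 4; zero-pad to 4 bytes: K' = 74 7a 00 00.
K' ⊕ ipad = 42 4c 36 36.
Inner input = 42 4c 36 36 ∥ fb 04 d3 20 f9.
Inner hash: even-index sum = 831 mod 256 = 63; odd-index sum = 166 mod 256 = 166 → 3f a6.

3fa6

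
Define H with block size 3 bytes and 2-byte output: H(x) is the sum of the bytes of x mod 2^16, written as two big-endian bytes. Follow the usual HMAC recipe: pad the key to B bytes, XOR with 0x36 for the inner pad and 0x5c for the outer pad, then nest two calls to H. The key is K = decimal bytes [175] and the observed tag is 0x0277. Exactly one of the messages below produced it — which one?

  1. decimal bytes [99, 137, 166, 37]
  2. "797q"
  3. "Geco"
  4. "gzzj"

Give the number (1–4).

Key decimal bytes [175] = af is 1 byte ≤ B = 3; zero-pad to 3 bytes: K' = af 00 00.
K' ⊕ ipad = 99 36 36; K' ⊕ opad = f3 5c 5c.
m1: inner = H(99 36 36 63 89 a6 25) = 02 bc; tag = H(f3 5c 5c 02 bc) = 0269
m2: inner = H(99 36 36 37 39 37 71) = 02 1d; tag = H(f3 5c 5c 02 1d) = 01ca
m3: inner = H(99 36 36 47 65 63 6f) = 02 83; tag = H(f3 5c 5c 02 83) = 0230
m4: inner = H(99 36 36 67 7a 7a 6a) = 02 ca; tag = H(f3 5c 5c 02 ca) = 0277 ← matches

4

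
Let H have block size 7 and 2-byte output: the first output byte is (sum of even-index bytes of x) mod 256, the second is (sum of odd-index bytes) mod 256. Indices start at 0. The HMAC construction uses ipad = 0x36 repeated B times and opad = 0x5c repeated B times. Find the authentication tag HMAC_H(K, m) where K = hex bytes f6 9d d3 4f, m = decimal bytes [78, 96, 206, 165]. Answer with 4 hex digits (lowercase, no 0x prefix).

6746

Key hex bytes f6 9d d3 4f is 4 bytes ≤ B = 7; zero-pad to 7 bytes: K' = f6 9d d3 4f 00 00 00.
K' ⊕ ipad = c0 ab e5 79 36 36 36.  K' ⊕ opad = aa c1 8f 13 5c 5c 5c.
Inner input = (K'⊕ipad) ∥ m = c0 ab e5 79 36 36 36 ∥ 4e 60 ce a5.
Inner hash: even-index sum = 790 mod 256 = 22; odd-index sum = 630 mod 256 = 118 → 16 76.
Outer input = (K'⊕opad) ∥ inner = aa c1 8f 13 5c 5c 5c ∥ 16 76.
Outer hash (tag): even-index sum = 615 mod 256 = 103; odd-index sum = 326 mod 256 = 70 → 67 46.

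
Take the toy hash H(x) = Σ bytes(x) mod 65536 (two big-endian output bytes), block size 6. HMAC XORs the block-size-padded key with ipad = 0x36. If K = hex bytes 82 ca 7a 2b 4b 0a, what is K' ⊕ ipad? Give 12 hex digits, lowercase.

b4fc4c1d7d3c

Key hex bytes 82 ca 7a 2b 4b 0a is exactly B = 6 bytes: K' = 82 ca 7a 2b 4b 0a.
XOR each byte with 0x36: 82⊕36=b4, ca⊕36=fc, 7a⊕36=4c, 2b⊕36=1d, 4b⊕36=7d, 0a⊕36=3c.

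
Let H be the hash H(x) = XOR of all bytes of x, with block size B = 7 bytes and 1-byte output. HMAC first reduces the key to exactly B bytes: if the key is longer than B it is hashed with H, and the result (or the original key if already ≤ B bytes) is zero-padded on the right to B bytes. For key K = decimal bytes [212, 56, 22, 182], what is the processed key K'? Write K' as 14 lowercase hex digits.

Key decimal bytes [212, 56, 22, 182] = d4 38 16 b6 is 4 bytes ≤ B = 7; zero-pad to 7 bytes: K' = d4 38 16 b6 00 00 00.

d43816b6000000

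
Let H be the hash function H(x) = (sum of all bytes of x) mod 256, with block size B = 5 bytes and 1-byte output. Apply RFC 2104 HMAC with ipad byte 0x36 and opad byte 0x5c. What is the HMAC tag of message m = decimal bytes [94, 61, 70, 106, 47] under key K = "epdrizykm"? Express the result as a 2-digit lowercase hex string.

Key "epdrizykm" = 65 70 64 72 69 7a 79 6b 6d is 9 bytes > B = 5, so hash it first: H(key) = df, then zero-pad to 5 bytes: K' = df 00 00 00 00.
K' ⊕ ipad = e9 36 36 36 36.  K' ⊕ opad = 83 5c 5c 5c 5c.
Inner input = (K'⊕ipad) ∥ m = e9 36 36 36 36 ∥ 5e 3d 46 6a 2f.
Inner hash: sum = 233+54+54+54+54+94+61+70+106+47 = 827; mod 256 = 59 → 3b.
Outer input = (K'⊕opad) ∥ inner = 83 5c 5c 5c 5c ∥ 3b.
Outer hash (tag): sum = 131+92+92+92+92+59 = 558; mod 256 = 46 → 2e.

2e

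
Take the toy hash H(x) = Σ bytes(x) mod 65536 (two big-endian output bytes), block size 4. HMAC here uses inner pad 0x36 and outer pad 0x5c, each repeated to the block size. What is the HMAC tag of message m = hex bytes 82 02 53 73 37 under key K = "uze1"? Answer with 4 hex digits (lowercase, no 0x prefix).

Key "uze1" = 75 7a 65 31 is exactly B = 4 bytes: K' = 75 7a 65 31.
K' ⊕ ipad = 43 4c 53 07.  K' ⊕ opad = 29 26 39 6d.
Inner input = (K'⊕ipad) ∥ m = 43 4c 53 07 ∥ 82 02 53 73 37.
Inner hash: sum = 67+76+83+7+130+2+83+115+55 = 618 → 02 6a.
Outer input = (K'⊕opad) ∥ inner = 29 26 39 6d ∥ 02 6a.
Outer hash (tag): sum = 41+38+57+109+2+106 = 353 → 01 61.

0161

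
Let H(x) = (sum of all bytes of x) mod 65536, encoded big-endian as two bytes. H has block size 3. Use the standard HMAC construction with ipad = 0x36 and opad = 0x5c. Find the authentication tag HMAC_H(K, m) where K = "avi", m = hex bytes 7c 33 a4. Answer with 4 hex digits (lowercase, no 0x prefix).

Key "avi" = 61 76 69 is exactly B = 3 bytes: K' = 61 76 69.
K' ⊕ ipad = 57 40 5f.  K' ⊕ opad = 3d 2a 35.
Inner input = (K'⊕ipad) ∥ m = 57 40 5f ∥ 7c 33 a4.
Inner hash: sum = 87+64+95+124+51+164 = 585 → 02 49.
Outer input = (K'⊕opad) ∥ inner = 3d 2a 35 ∥ 02 49.
Outer hash (tag): sum = 61+42+53+2+73 = 231 → 00 e7.

00e7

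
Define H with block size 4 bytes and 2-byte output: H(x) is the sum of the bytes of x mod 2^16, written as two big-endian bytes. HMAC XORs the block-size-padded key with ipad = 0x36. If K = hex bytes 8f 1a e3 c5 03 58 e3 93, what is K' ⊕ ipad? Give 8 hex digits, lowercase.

32143636

Key hex bytes 8f 1a e3 c5 03 58 e3 93 is 8 bytes > B = 4, so hash it first: H(key) = 04 22, then zero-pad to 4 bytes: K' = 04 22 00 00.
XOR each byte with 0x36: 04⊕36=32, 22⊕36=14, 00⊕36=36, 00⊕36=36.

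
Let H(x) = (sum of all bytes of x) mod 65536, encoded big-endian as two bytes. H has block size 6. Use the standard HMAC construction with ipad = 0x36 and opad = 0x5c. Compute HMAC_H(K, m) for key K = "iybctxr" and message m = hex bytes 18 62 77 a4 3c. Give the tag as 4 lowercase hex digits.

023c

Key "iybctxr" = 69 79 62 63 74 78 72 is 7 bytes > B = 6, so hash it first: H(key) = 03 05, then zero-pad to 6 bytes: K' = 03 05 00 00 00 00.
K' ⊕ ipad = 35 33 36 36 36 36.  K' ⊕ opad = 5f 59 5c 5c 5c 5c.
Inner input = (K'⊕ipad) ∥ m = 35 33 36 36 36 36 ∥ 18 62 77 a4 3c.
Inner hash: sum = 53+51+54+54+54+54+24+98+119+164+60 = 785 → 03 11.
Outer input = (K'⊕opad) ∥ inner = 5f 59 5c 5c 5c 5c ∥ 03 11.
Outer hash (tag): sum = 95+89+92+92+92+92+3+17 = 572 → 02 3c.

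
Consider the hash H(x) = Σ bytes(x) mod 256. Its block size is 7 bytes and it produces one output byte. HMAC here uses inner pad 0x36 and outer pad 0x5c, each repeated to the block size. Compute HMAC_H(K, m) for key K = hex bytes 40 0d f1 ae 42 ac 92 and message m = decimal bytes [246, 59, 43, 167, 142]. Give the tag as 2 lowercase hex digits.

Key hex bytes 40 0d f1 ae 42 ac 92 is exactly B = 7 bytes: K' = 40 0d f1 ae 42 ac 92.
K' ⊕ ipad = 76 3b c7 98 74 9a a4.  K' ⊕ opad = 1c 51 ad f2 1e f0 ce.
Inner input = (K'⊕ipad) ∥ m = 76 3b c7 98 74 9a a4 ∥ f6 3b 2b a7 8e.
Inner hash: sum = 118+59+199+152+116+154+164+246+59+43+167+142 = 1619; mod 256 = 83 → 53.
Outer input = (K'⊕opad) ∥ inner = 1c 51 ad f2 1e f0 ce ∥ 53.
Outer hash (tag): sum = 28+81+173+242+30+240+206+83 = 1083; mod 256 = 59 → 3b.

3b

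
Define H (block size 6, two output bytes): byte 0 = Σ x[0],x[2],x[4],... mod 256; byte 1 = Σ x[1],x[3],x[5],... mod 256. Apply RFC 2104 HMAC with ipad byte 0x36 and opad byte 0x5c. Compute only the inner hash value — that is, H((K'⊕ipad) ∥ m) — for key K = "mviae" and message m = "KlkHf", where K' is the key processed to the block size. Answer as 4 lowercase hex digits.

Key "mviae" = 6d 76 69 61 65 is 5 bytes ≤ B = 6; zero-pad to 6 bytes: K' = 6d 76 69 61 65 00.
K' ⊕ ipad = 5b 40 5f 57 53 36.
Inner input = 5b 40 5f 57 53 36 ∥ 4b 6c 6b 48 66.
Inner hash: even-index sum = 553 mod 256 = 41; odd-index sum = 385 mod 256 = 129 → 29 81.

2981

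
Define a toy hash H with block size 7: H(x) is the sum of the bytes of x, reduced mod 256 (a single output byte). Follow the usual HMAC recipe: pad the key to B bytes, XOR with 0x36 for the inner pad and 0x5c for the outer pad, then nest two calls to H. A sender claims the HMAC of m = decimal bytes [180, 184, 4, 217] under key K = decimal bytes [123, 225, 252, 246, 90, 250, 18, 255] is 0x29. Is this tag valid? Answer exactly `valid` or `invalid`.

Key decimal bytes [123, 225, 252, 246, 90, 250, 18, 255] = 7b e1 fc f6 5a fa 12 ff is 8 bytes > B = 7, so hash it first: H(key) = b3, then zero-pad to 7 bytes: K' = b3 00 00 00 00 00 00.
K' ⊕ ipad = 85 36 36 36 36 36 36; K' ⊕ opad = ef 5c 5c 5c 5c 5c 5c.
Inner hash: sum = 133+54+54+54+54+54+54+180+184+4+217 = 1042; mod 256 = 18 → 12.
Outer hash (recomputed tag): sum = 239+92+92+92+92+92+92+18 = 809; mod 256 = 41 → 29.
Recomputed tag = 29; claimed = 29 → match.

valid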